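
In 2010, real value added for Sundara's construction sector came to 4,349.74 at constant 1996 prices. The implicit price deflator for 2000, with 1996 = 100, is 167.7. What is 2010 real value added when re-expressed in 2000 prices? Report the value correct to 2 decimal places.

7,294.51

Real value added in 2000 prices = Real value added in 1996 prices × (P_2000/P_1996) = 4349.74 × 1.677 = 7294.51.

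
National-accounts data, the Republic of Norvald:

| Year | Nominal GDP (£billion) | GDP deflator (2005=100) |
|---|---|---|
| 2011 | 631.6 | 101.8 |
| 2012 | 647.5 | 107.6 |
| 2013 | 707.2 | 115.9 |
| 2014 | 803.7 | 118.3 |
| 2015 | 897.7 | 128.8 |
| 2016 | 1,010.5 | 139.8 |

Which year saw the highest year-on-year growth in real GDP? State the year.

2014

2012: real = 647.5/1.076 = 601.77; growth vs 2011 (620.43) = -3.01%.
2013: real = 707.2/1.159 = 610.18; growth vs 2012 (601.77) = 1.40%.
2014: real = 803.7/1.183 = 679.37; growth vs 2013 (610.18) = 11.34%.
2015: real = 897.7/1.288 = 696.97; growth vs 2014 (679.37) = 2.59%.
2016: real = 1010.5/1.398 = 722.82; growth vs 2015 (696.97) = 3.71%.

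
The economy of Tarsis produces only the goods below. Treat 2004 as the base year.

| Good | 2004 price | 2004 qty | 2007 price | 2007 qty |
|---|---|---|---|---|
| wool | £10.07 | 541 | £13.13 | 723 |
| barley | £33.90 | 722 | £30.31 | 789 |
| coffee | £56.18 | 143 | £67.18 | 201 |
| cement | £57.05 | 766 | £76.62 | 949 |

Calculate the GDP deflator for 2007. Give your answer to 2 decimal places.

120.27

Nominal GDP 2007 = 13.13·723 + 30.31·789 + 67.18·201 + 76.62·949 = 119623.14.
Real GDP 2007 (at 2004 prices) = 10.07·723 + 33.90·789 + 56.18·201 + 57.05·949 = 99460.34.
Deflator = Nominal/Real × 100 = 119623.14/99460.34 × 100 = 120.272.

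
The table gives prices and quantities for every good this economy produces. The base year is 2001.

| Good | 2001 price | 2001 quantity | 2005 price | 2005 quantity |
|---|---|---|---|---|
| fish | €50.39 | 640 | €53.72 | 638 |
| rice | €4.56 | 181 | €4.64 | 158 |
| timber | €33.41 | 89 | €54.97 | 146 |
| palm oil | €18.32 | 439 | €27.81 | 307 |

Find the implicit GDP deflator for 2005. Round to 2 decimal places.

Nominal GDP 2005 = 53.72·638 + 4.64·158 + 54.97·146 + 27.81·307 = 51569.77.
Real GDP 2005 (at 2001 prices) = 50.39·638 + 4.56·158 + 33.41·146 + 18.32·307 = 43371.40.
Deflator = Nominal/Real × 100 = 51569.77/43371.40 × 100 = 118.903.

118.90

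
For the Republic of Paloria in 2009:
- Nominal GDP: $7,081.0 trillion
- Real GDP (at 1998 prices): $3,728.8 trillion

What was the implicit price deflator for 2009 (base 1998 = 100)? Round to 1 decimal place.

189.9

implicit price deflator = (Nominal / Real) × 100 = 7081.0 / 3728.8 × 100 = 189.90.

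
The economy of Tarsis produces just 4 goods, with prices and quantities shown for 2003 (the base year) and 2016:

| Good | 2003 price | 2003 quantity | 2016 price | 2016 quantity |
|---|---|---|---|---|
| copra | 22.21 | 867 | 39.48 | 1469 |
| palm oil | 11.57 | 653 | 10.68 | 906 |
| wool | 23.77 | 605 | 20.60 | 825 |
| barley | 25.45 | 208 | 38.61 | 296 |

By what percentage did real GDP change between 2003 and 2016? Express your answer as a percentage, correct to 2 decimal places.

Real GDP 2003 = Nominal GDP 2003 = 22.21·867 + 11.57·653 + 23.77·605 + 25.45·208 = 46485.73.
Real GDP 2016 (at 2003 prices) = 22.21·1469 + 11.57·906 + 23.77·825 + 25.45·296 = 70252.36.
Real growth = 70252.36/46485.73 − 1 = 0.5113.

51.13%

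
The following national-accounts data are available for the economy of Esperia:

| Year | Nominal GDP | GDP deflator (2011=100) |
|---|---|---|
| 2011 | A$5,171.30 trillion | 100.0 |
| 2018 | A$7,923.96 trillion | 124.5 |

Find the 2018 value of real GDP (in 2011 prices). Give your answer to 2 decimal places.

A$6,364.63 trillion

Real GDP = Nominal / (GDP deflator/100) = 7923.96 / 1.245 = 6364.63.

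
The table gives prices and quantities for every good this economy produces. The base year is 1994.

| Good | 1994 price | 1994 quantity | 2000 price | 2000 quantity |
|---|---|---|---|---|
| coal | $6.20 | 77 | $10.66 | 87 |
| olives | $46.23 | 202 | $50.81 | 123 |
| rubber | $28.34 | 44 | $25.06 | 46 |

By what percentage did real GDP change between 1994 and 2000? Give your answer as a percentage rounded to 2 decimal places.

Real GDP 1994 = Nominal GDP 1994 = 6.20·77 + 46.23·202 + 28.34·44 = 11062.82.
Real GDP 2000 (at 1994 prices) = 6.20·87 + 46.23·123 + 28.34·46 = 7529.33.
Real growth = 7529.33/11062.82 − 1 = -0.3194.

-31.94%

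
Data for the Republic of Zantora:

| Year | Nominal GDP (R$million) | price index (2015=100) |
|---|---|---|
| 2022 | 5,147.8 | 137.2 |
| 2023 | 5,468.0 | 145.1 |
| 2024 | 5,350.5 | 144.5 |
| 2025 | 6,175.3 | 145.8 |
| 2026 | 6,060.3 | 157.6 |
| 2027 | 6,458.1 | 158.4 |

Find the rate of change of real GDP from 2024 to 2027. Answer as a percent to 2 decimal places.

10.11%

Real GDP 2024 = 5350.5/1.445 = 3702.77.
Real GDP 2027 = 6458.1/1.584 = 4077.08.
Change = 4077.08/3702.77 − 1 = 0.1011.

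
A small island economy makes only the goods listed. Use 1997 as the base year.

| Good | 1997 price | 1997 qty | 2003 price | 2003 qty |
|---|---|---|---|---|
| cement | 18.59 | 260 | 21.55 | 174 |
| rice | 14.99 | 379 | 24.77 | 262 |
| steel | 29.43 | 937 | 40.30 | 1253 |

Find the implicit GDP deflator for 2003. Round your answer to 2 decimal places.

Nominal GDP 2003 = 21.55·174 + 24.77·262 + 40.30·1253 = 60735.34.
Real GDP 2003 (at 1997 prices) = 18.59·174 + 14.99·262 + 29.43·1253 = 44037.83.
Deflator = Nominal/Real × 100 = 60735.34/44037.83 × 100 = 137.916.

137.92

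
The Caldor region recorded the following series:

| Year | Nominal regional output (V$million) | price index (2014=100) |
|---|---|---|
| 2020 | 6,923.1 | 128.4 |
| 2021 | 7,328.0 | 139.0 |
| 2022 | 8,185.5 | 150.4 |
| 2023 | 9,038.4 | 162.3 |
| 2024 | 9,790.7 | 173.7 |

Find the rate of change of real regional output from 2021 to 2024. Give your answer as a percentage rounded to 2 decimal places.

6.92%

Real regional output 2021 = 7328.0/1.390 = 5271.94.
Real regional output 2024 = 9790.7/1.737 = 5636.56.
Change = 5636.56/5271.94 − 1 = 0.0692.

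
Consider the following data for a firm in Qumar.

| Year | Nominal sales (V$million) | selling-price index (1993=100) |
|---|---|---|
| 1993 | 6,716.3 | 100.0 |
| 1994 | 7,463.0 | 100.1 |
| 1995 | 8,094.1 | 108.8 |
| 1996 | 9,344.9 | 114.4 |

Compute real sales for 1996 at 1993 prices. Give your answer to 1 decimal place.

Real sales 1996 = 9344.9 / 1.144 = 8168.62.

V$8,168.6 million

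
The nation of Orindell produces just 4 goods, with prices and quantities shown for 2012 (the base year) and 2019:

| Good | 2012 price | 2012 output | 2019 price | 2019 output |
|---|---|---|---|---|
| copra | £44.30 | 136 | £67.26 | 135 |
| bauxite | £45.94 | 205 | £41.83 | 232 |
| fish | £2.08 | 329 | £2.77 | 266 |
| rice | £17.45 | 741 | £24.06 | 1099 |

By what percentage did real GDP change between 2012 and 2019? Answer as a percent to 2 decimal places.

Real GDP 2012 = Nominal GDP 2012 = 44.30·136 + 45.94·205 + 2.08·329 + 17.45·741 = 29057.27.
Real GDP 2019 (at 2012 prices) = 44.30·135 + 45.94·232 + 2.08·266 + 17.45·1099 = 36369.41.
Real growth = 36369.41/29057.27 − 1 = 0.2516.

25.16%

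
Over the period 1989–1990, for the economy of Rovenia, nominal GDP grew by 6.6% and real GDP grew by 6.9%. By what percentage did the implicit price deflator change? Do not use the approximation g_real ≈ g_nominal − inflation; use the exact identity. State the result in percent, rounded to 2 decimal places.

(1 + g_nom) = (1 + g_real)(1 + π), so π = 1.0660 / 1.0690 − 1 = -0.00281.

-0.28%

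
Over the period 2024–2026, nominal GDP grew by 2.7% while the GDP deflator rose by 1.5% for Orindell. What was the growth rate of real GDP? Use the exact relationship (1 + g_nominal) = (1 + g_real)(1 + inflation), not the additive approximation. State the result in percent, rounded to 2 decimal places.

1.18%

(1 + g_nom) = (1 + g_real)(1 + π), so g_real = 1.0270 / 1.0150 − 1 = 0.01182.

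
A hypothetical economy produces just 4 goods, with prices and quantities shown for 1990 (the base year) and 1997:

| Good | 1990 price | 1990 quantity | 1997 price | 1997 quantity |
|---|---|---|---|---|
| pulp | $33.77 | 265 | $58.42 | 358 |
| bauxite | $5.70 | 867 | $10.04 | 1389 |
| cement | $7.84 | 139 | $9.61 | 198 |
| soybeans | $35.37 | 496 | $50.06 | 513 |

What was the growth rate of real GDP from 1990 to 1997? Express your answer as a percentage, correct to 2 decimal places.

22.08%

Real GDP 1990 = Nominal GDP 1990 = 33.77·265 + 5.70·867 + 7.84·139 + 35.37·496 = 32524.23.
Real GDP 1997 (at 1990 prices) = 33.77·358 + 5.70·1389 + 7.84·198 + 35.37·513 = 39704.09.
Real growth = 39704.09/32524.23 − 1 = 0.2208.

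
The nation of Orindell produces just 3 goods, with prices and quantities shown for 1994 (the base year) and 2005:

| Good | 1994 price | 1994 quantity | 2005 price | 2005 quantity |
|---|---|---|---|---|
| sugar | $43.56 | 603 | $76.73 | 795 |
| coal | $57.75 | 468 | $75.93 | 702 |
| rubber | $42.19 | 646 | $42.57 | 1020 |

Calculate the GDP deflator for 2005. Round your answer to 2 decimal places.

Nominal GDP 2005 = 76.73·795 + 75.93·702 + 42.57·1020 = 157724.61.
Real GDP 2005 (at 1994 prices) = 43.56·795 + 57.75·702 + 42.19·1020 = 118204.50.
Deflator = Nominal/Real × 100 = 157724.61/118204.50 × 100 = 133.434.

133.43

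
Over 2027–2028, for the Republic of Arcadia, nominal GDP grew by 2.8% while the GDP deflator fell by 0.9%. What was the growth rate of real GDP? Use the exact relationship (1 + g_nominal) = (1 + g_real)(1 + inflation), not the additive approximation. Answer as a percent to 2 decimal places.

(1 + g_nom) = (1 + g_real)(1 + π), so g_real = 1.0280 / 0.9910 − 1 = 0.03734.

3.73%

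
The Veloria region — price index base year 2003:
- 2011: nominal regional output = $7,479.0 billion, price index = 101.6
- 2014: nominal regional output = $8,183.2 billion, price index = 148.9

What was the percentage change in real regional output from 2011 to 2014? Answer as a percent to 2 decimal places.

Deflate each year: 2011 → 7479.0/1.016 = 7361.22; 2014 → 8183.2/1.489 = 5495.77.
So real regional output changed by 5495.77/7361.22 − 1 = -0.2534, i.e. -25.34%.

-25.34%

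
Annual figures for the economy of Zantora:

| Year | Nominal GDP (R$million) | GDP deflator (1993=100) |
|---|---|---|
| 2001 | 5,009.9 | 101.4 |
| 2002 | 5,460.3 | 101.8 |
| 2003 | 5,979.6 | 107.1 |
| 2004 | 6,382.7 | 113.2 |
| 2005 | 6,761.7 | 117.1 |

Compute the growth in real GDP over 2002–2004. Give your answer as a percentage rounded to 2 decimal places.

5.12%

Real GDP 2002 = 5460.3/1.018 = 5363.75.
Real GDP 2004 = 6382.7/1.132 = 5638.43.
Change = 5638.43/5363.75 − 1 = 0.0512.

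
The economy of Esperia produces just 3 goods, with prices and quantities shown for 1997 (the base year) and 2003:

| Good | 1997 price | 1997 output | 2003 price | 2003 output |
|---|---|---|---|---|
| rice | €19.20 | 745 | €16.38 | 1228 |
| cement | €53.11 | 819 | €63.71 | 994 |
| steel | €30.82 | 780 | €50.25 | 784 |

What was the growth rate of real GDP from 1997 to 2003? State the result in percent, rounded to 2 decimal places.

Real GDP 1997 = Nominal GDP 1997 = 19.20·745 + 53.11·819 + 30.82·780 = 81840.69.
Real GDP 2003 (at 1997 prices) = 19.20·1228 + 53.11·994 + 30.82·784 = 100531.82.
Real growth = 100531.82/81840.69 − 1 = 0.2284.

22.84%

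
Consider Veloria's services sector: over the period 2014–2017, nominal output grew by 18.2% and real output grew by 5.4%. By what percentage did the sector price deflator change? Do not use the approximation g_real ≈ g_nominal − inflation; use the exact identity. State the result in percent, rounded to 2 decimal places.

(1 + g_nom) = (1 + g_real)(1 + π), so π = 1.1820 / 1.0540 − 1 = 0.12144.

12.14%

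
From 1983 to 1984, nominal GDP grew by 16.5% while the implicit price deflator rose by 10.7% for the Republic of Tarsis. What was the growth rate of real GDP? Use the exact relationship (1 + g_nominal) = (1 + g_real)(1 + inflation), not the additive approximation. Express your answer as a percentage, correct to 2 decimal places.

(1 + g_nom) = (1 + g_real)(1 + π), so g_real = 1.1650 / 1.1070 − 1 = 0.05239.

5.24%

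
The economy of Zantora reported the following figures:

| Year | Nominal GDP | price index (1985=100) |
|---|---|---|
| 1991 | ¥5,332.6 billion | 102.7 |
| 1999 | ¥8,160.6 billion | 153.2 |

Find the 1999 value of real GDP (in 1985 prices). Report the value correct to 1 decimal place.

Real GDP = Nominal / (price index/100) = 8160.6 / 1.532 = 5326.76.

¥5,326.8 billion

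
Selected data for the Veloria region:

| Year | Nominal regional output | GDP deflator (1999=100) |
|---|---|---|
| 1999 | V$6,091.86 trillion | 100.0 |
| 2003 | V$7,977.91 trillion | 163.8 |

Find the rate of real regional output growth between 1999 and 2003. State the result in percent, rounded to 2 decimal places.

-20.05%

Real regional output 1999 = 6091.86 / 1.000 = 6091.86.
Real regional output 2003 = 7977.91 / 1.638 = 4870.52.
Real growth = 4870.52 / 6091.86 − 1 = -0.2005.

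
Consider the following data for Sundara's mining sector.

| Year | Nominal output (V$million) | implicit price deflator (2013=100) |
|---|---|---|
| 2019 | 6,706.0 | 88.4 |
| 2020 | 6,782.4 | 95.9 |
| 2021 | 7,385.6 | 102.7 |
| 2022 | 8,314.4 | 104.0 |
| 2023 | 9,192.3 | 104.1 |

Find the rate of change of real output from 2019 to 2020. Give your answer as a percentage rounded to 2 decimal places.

-6.77%

Real output 2019 = 6706.0/0.884 = 7585.97.
Real output 2020 = 6782.4/0.959 = 7072.37.
Change = 7072.37/7585.97 − 1 = -0.0677.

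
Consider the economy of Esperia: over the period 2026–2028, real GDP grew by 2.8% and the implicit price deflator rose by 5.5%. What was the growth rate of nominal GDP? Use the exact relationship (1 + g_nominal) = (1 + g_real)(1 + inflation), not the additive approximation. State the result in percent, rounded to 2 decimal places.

8.45%

(1 + g_nom) = (1 + g_real)(1 + π) = 1.0280 × 1.0550 = 1.08454.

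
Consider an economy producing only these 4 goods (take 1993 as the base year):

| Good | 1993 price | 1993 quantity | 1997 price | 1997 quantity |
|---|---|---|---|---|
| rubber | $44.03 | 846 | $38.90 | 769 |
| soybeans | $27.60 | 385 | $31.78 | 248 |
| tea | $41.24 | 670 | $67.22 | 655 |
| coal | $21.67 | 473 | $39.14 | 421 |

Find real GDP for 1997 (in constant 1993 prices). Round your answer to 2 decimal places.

$76839.14

Real GDP 1997 = Σ (p_1993 × q_1997) = 44.03·769 + 27.60·248 + 41.24·655 + 21.67·421 = 76839.14.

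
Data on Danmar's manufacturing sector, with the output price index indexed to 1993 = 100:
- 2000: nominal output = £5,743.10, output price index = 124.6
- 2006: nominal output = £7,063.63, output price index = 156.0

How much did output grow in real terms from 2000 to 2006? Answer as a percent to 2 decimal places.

-1.76%

Deflate each year: 2000 → 5743.10/1.246 = 4609.23; 2006 → 7063.63/1.560 = 4527.97.
So real output changed by 4527.97/4609.23 − 1 = -0.0176, i.e. -1.76%.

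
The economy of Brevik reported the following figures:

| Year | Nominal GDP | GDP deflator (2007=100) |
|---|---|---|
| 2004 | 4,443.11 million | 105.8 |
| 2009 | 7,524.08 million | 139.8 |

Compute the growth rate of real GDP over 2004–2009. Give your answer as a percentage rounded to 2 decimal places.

Real GDP 2004 = 4443.11 / 1.058 = 4199.54.
Real GDP 2009 = 7524.08 / 1.398 = 5382.03.
Real growth = 5382.03 / 4199.54 − 1 = 0.2816.

28.16%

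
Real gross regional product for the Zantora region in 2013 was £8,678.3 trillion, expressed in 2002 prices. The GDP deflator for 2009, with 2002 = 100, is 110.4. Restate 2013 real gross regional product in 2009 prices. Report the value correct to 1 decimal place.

£9,580.8 trillion

Real gross regional product in 2009 prices = Real gross regional product in 2002 prices × (P_2009/P_2002) = 8678.3 × 1.104 = 9580.84.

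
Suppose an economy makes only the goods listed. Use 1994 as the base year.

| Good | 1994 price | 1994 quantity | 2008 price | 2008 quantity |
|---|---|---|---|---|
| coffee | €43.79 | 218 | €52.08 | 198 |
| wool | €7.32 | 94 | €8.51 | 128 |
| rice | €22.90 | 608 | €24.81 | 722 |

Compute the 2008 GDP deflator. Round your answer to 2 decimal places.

Nominal GDP 2008 = 52.08·198 + 8.51·128 + 24.81·722 = 29313.94.
Real GDP 2008 (at 1994 prices) = 43.79·198 + 7.32·128 + 22.90·722 = 26141.18.
Deflator = Nominal/Real × 100 = 29313.94/26141.18 × 100 = 112.137.

112.14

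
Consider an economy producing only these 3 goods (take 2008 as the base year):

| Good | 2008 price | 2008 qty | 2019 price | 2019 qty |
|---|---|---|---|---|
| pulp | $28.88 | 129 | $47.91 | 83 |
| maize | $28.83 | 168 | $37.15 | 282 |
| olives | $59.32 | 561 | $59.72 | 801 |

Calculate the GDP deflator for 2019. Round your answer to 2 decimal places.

107.32

Nominal GDP 2019 = 47.91·83 + 37.15·282 + 59.72·801 = 62288.55.
Real GDP 2019 (at 2008 prices) = 28.88·83 + 28.83·282 + 59.32·801 = 58042.42.
Deflator = Nominal/Real × 100 = 62288.55/58042.42 × 100 = 107.316.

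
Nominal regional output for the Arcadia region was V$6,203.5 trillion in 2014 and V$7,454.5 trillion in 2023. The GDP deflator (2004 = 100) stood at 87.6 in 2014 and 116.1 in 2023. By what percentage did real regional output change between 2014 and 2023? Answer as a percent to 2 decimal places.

Deflate each year: 2014 → 6203.5/0.876 = 7081.62; 2023 → 7454.5/1.161 = 6420.76.
So real regional output changed by 6420.76/7081.62 − 1 = -0.0933, i.e. -9.33%.

-9.33%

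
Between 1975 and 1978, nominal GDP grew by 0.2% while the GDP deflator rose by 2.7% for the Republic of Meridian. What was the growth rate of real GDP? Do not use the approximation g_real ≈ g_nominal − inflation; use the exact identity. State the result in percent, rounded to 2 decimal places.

(1 + g_nom) = (1 + g_real)(1 + π), so g_real = 1.0020 / 1.0270 − 1 = -0.02434.

-2.43%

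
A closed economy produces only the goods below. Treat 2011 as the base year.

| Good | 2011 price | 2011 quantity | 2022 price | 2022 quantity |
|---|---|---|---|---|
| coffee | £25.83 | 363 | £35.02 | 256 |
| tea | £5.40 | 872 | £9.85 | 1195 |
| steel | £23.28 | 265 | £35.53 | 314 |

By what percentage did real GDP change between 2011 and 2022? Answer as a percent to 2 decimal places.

Real GDP 2011 = Nominal GDP 2011 = 25.83·363 + 5.40·872 + 23.28·265 = 20254.29.
Real GDP 2022 (at 2011 prices) = 25.83·256 + 5.40·1195 + 23.28·314 = 20375.40.
Real growth = 20375.40/20254.29 − 1 = 0.0060.

0.60%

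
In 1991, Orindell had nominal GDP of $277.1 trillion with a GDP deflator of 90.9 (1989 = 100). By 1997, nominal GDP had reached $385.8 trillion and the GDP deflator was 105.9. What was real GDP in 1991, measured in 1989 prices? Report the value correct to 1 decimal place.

$304.8 trillion

Real GDP = Nominal / (GDP deflator/100) = 277.1 / 0.909 = 304.84.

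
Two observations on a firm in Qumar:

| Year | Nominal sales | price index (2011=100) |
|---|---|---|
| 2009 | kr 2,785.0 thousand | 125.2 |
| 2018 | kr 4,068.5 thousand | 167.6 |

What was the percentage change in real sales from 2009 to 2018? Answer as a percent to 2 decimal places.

9.13%

Real sales 2009 = 2785.0 / 1.252 = 2224.44.
Real sales 2018 = 4068.5 / 1.676 = 2427.51.
Real growth = 2427.51 / 2224.44 − 1 = 0.0913.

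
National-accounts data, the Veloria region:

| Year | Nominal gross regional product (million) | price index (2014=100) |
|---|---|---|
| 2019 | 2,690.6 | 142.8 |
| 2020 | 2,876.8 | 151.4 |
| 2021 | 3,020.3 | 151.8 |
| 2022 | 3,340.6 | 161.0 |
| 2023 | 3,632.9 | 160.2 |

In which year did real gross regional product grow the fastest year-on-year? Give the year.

2023

2020: real = 2876.8/1.514 = 1900.13; growth vs 2019 (1884.17) = 0.85%.
2021: real = 3020.3/1.518 = 1989.66; growth vs 2020 (1900.13) = 4.71%.
2022: real = 3340.6/1.610 = 2074.91; growth vs 2021 (1989.66) = 4.28%.
2023: real = 3632.9/1.602 = 2267.73; growth vs 2022 (2074.91) = 9.29%.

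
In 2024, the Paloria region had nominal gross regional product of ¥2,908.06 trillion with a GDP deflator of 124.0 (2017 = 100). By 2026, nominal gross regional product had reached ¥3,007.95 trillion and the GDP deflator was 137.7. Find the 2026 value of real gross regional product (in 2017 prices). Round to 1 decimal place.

Real gross regional product = Nominal / (GDP deflator/100) = 3007.95 / 1.377 = 2184.42.

¥2,184.4 trillion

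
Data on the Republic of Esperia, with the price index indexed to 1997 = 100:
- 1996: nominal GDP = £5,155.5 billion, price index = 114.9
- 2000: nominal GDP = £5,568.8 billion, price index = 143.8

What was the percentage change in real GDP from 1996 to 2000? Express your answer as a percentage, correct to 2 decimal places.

Deflate each year: 1996 → 5155.5/1.149 = 4486.95; 2000 → 5568.8/1.438 = 3872.60.
So real GDP changed by 3872.60/4486.95 − 1 = -0.1369, i.e. -13.69%.

-13.69%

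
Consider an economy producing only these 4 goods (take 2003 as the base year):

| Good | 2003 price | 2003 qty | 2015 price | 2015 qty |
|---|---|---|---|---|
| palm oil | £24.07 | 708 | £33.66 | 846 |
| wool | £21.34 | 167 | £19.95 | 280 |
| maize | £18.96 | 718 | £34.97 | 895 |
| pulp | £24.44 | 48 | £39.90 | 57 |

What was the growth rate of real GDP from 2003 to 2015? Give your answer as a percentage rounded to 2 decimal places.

26.30%

Real GDP 2003 = Nominal GDP 2003 = 24.07·708 + 21.34·167 + 18.96·718 + 24.44·48 = 35391.74.
Real GDP 2015 (at 2003 prices) = 24.07·846 + 21.34·280 + 18.96·895 + 24.44·57 = 44700.70.
Real growth = 44700.70/35391.74 − 1 = 0.2630.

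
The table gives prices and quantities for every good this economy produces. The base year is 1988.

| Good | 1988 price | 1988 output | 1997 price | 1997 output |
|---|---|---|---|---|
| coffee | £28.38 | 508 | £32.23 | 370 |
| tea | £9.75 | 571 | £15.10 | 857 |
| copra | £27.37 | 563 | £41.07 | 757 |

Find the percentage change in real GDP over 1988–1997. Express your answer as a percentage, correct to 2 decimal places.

11.82%

Real GDP 1988 = Nominal GDP 1988 = 28.38·508 + 9.75·571 + 27.37·563 = 35393.60.
Real GDP 1997 (at 1988 prices) = 28.38·370 + 9.75·857 + 27.37·757 = 39575.44.
Real growth = 39575.44/35393.60 − 1 = 0.1182.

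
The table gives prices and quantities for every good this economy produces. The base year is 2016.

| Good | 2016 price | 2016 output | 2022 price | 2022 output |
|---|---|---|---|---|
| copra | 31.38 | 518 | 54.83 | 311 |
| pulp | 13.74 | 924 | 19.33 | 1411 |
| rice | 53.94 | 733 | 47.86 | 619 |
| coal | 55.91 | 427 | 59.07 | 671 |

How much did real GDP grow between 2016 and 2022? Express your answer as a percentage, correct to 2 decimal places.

Real GDP 2016 = Nominal GDP 2016 = 31.38·518 + 13.74·924 + 53.94·733 + 55.91·427 = 92362.19.
Real GDP 2022 (at 2016 prices) = 31.38·311 + 13.74·1411 + 53.94·619 + 55.91·671 = 100050.79.
Real growth = 100050.79/92362.19 − 1 = 0.0832.

8.32%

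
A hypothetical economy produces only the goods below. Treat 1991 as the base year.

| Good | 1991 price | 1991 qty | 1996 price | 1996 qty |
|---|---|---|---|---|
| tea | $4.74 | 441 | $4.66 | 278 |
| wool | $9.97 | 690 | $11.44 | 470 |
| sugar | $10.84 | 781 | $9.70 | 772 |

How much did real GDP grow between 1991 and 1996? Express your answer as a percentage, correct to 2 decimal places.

-17.57%

Real GDP 1991 = Nominal GDP 1991 = 4.74·441 + 9.97·690 + 10.84·781 = 17435.68.
Real GDP 1996 (at 1991 prices) = 4.74·278 + 9.97·470 + 10.84·772 = 14372.10.
Real growth = 14372.10/17435.68 − 1 = -0.1757.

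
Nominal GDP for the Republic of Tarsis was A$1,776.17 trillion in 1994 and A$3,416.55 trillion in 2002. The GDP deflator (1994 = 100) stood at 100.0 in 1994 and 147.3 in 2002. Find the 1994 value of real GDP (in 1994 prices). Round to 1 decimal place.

Real GDP = Nominal / (GDP deflator/100) = 1776.17 / 1.000 = 1776.17.

A$1,776.2 trillion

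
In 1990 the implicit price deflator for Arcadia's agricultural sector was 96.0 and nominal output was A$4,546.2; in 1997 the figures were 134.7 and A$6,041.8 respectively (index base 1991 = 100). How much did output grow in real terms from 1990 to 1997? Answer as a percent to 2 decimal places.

Deflate each year: 1990 → 4546.2/0.960 = 4735.63; 1997 → 6041.8/1.347 = 4485.37.
So real output changed by 4485.37/4735.63 − 1 = -0.0528, i.e. -5.28%.

-5.28%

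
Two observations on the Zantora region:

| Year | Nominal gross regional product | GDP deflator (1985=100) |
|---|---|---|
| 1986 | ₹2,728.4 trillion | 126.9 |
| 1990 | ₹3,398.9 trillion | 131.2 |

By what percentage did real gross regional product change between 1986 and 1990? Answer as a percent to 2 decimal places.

Real gross regional product 1986 = 2728.4 / 1.269 = 2150.04.
Real gross regional product 1990 = 3398.9 / 1.312 = 2590.63.
Real growth = 2590.63 / 2150.04 − 1 = 0.2049.

20.49%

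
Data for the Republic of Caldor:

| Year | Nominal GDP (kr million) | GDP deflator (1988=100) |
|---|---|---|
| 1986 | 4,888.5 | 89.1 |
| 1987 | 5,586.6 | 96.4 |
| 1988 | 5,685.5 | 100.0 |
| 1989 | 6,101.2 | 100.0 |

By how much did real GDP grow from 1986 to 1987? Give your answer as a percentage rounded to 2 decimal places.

Real GDP 1986 = 4888.5/0.891 = 5486.53.
Real GDP 1987 = 5586.6/0.964 = 5795.23.
Change = 5795.23/5486.53 − 1 = 0.0563.

5.63%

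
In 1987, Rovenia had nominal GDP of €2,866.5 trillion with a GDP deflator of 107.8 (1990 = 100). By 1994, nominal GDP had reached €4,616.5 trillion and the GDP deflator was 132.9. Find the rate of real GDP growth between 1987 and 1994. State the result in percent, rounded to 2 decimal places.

Real GDP 1987 = 2866.5 / 1.078 = 2659.09.
Real GDP 1994 = 4616.5 / 1.329 = 3473.66.
Real growth = 3473.66 / 2659.09 − 1 = 0.3063.

30.63%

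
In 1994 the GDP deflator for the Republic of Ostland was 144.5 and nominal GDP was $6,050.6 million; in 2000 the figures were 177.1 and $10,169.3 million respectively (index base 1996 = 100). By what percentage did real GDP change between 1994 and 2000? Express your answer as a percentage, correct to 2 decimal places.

Real GDP 1994 = 6050.6 / 1.445 = 4187.27.
Real GDP 2000 = 10169.3 / 1.771 = 5742.12.
Real growth = 5742.12 / 4187.27 − 1 = 0.3713.

37.13%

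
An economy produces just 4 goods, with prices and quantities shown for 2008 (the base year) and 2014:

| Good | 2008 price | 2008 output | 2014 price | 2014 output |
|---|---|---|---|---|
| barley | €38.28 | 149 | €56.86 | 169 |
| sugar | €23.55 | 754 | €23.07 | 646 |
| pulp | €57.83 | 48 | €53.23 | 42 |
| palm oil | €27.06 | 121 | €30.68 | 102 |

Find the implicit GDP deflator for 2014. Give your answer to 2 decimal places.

111.19

Nominal GDP 2014 = 56.86·169 + 23.07·646 + 53.23·42 + 30.68·102 = 29877.58.
Real GDP 2014 (at 2008 prices) = 38.28·169 + 23.55·646 + 57.83·42 + 27.06·102 = 26871.60.
Deflator = Nominal/Real × 100 = 29877.58/26871.60 × 100 = 111.186.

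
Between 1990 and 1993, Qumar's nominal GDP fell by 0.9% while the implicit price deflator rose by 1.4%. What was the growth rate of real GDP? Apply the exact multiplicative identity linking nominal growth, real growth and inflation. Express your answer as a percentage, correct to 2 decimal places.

-2.27%

(1 + g_nom) = (1 + g_real)(1 + π), so g_real = 0.9910 / 1.0140 − 1 = -0.02268.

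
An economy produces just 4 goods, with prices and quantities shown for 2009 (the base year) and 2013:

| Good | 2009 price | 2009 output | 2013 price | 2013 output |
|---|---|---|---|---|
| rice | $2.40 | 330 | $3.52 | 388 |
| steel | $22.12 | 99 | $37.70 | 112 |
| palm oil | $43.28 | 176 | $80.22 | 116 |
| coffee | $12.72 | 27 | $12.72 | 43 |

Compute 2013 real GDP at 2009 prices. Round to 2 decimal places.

Real GDP 2013 = Σ (p_2009 × q_2013) = 2.40·388 + 22.12·112 + 43.28·116 + 12.72·43 = 8976.08.

$8976.08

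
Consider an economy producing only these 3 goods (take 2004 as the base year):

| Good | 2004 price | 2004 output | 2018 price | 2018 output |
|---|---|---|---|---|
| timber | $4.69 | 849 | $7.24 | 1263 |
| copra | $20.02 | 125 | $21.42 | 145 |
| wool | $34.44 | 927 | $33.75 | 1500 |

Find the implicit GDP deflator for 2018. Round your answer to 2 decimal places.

103.95

Nominal GDP 2018 = 7.24·1263 + 21.42·145 + 33.75·1500 = 62875.02.
Real GDP 2018 (at 2004 prices) = 4.69·1263 + 20.02·145 + 34.44·1500 = 60486.37.
Deflator = Nominal/Real × 100 = 62875.02/60486.37 × 100 = 103.949.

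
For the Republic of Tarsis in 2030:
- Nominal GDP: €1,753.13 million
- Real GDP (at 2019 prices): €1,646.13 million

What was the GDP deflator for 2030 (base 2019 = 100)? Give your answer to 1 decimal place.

GDP deflator = (Nominal / Real) × 100 = 1753.13 / 1646.13 × 100 = 106.50.

106.5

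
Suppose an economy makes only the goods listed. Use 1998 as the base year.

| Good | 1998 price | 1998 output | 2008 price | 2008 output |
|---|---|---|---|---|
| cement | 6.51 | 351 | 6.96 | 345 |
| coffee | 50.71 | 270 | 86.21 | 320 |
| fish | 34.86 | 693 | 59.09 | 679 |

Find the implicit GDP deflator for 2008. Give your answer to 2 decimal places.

166.36

Nominal GDP 2008 = 6.96·345 + 86.21·320 + 59.09·679 = 70110.51.
Real GDP 2008 (at 1998 prices) = 6.51·345 + 50.71·320 + 34.86·679 = 42143.09.
Deflator = Nominal/Real × 100 = 70110.51/42143.09 × 100 = 166.363.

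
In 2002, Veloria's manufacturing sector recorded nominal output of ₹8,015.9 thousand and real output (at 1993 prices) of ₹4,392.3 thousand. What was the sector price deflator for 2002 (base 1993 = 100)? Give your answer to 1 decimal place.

182.5

sector price deflator = (Nominal / Real) × 100 = 8015.9 / 4392.3 × 100 = 182.50.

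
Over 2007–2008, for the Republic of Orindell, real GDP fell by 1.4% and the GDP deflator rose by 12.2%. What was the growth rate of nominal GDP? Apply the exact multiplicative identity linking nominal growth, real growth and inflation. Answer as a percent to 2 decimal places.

10.63%

(1 + g_nom) = (1 + g_real)(1 + π) = 0.9860 × 1.1220 = 1.10629.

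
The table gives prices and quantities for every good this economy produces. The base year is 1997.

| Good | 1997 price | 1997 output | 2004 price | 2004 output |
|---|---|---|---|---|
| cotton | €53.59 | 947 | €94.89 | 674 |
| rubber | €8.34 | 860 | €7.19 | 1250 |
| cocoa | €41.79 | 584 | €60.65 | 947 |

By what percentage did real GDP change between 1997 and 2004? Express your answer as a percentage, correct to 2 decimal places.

Real GDP 1997 = Nominal GDP 1997 = 53.59·947 + 8.34·860 + 41.79·584 = 82327.49.
Real GDP 2004 (at 1997 prices) = 53.59·674 + 8.34·1250 + 41.79·947 = 86119.79.
Real growth = 86119.79/82327.49 − 1 = 0.0461.

4.61%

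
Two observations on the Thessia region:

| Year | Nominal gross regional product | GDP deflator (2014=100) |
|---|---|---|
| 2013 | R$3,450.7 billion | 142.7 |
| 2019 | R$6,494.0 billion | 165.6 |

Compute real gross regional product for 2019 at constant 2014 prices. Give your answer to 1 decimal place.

Real gross regional product = Nominal / (GDP deflator/100) = 6494.0 / 1.656 = 3921.50.

R$3,921.5 billion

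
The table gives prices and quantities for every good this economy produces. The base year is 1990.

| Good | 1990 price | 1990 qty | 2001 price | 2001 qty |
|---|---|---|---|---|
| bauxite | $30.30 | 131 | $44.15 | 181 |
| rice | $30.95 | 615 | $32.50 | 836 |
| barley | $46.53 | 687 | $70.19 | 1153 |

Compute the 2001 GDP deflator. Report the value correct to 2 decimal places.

Nominal GDP 2001 = 44.15·181 + 32.50·836 + 70.19·1153 = 116090.22.
Real GDP 2001 (at 1990 prices) = 30.30·181 + 30.95·836 + 46.53·1153 = 85007.59.
Deflator = Nominal/Real × 100 = 116090.22/85007.59 × 100 = 136.565.

136.56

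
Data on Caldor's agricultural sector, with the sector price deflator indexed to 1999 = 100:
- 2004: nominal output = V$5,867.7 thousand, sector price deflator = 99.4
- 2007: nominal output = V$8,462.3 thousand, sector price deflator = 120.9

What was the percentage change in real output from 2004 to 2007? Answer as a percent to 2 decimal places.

Real output 2004 = 5867.7 / 0.994 = 5903.12.
Real output 2007 = 8462.3 / 1.209 = 6999.42.
Real growth = 6999.42 / 5903.12 − 1 = 0.1857.

18.57%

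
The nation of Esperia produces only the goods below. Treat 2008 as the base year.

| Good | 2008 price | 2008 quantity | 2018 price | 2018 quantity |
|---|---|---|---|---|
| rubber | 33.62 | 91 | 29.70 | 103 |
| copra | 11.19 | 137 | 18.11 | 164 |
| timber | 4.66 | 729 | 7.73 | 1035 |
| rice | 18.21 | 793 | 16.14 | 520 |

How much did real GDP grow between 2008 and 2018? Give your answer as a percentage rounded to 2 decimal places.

Real GDP 2008 = Nominal GDP 2008 = 33.62·91 + 11.19·137 + 4.66·729 + 18.21·793 = 22430.12.
Real GDP 2018 (at 2008 prices) = 33.62·103 + 11.19·164 + 4.66·1035 + 18.21·520 = 19590.32.
Real growth = 19590.32/22430.12 − 1 = -0.1266.

-12.66%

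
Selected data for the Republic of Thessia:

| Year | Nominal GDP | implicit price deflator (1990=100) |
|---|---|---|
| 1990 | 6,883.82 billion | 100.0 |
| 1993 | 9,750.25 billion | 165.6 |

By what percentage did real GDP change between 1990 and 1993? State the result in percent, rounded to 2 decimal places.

Deflate each year: 1990 → 6883.82/1.000 = 6883.82; 1993 → 9750.25/1.656 = 5887.83.
So real GDP changed by 5887.83/6883.82 − 1 = -0.1447, i.e. -14.47%.

-14.47%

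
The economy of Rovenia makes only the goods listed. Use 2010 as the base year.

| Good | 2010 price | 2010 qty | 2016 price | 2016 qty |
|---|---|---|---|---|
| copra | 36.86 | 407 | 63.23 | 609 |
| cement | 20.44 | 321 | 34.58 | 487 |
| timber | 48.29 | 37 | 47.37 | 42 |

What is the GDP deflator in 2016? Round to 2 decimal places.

Nominal GDP 2016 = 63.23·609 + 34.58·487 + 47.37·42 = 57337.07.
Real GDP 2016 (at 2010 prices) = 36.86·609 + 20.44·487 + 48.29·42 = 34430.20.
Deflator = Nominal/Real × 100 = 57337.07/34430.20 × 100 = 166.531.

166.53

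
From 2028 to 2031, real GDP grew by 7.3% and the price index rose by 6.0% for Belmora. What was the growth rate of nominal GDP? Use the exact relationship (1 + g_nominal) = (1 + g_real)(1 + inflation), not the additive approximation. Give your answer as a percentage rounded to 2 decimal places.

13.74%

(1 + g_nom) = (1 + g_real)(1 + π) = 1.0730 × 1.0600 = 1.13738.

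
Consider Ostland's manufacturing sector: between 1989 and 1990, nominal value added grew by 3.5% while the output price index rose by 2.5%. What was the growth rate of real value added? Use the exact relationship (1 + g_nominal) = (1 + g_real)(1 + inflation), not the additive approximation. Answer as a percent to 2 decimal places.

(1 + g_nom) = (1 + g_real)(1 + π), so g_real = 1.0350 / 1.0250 − 1 = 0.00976.

0.98%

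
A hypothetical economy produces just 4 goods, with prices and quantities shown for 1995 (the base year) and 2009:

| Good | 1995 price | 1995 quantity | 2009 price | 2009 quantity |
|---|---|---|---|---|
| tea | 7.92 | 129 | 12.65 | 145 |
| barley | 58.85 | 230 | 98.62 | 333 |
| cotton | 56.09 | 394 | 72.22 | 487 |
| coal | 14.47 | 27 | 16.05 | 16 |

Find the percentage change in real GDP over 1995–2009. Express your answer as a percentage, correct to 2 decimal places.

Real GDP 1995 = Nominal GDP 1995 = 7.92·129 + 58.85·230 + 56.09·394 + 14.47·27 = 37047.33.
Real GDP 2009 (at 1995 prices) = 7.92·145 + 58.85·333 + 56.09·487 + 14.47·16 = 48292.80.
Real growth = 48292.80/37047.33 − 1 = 0.3035.

30.35%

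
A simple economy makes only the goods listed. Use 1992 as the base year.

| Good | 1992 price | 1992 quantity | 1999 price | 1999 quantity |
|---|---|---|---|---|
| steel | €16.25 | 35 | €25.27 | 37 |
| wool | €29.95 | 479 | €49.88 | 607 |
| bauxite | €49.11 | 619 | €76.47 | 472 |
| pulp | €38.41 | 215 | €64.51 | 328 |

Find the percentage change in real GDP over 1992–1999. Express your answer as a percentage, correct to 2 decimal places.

1.84%

Real GDP 1992 = Nominal GDP 1992 = 16.25·35 + 29.95·479 + 49.11·619 + 38.41·215 = 53572.04.
Real GDP 1999 (at 1992 prices) = 16.25·37 + 29.95·607 + 49.11·472 + 38.41·328 = 54559.30.
Real growth = 54559.30/53572.04 − 1 = 0.0184.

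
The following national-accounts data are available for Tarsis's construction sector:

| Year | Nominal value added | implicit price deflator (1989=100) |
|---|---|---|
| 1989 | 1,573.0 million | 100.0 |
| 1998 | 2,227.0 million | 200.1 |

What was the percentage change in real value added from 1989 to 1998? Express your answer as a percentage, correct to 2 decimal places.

-29.25%

Deflate each year: 1989 → 1573.0/1.000 = 1573.00; 1998 → 2227.0/2.001 = 1112.94.
So real value added changed by 1112.94/1573.00 − 1 = -0.2925, i.e. -29.25%.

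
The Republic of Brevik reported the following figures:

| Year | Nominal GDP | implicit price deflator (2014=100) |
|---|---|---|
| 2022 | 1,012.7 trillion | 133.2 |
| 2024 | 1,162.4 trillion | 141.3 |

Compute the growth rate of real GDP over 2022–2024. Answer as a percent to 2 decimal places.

Real GDP 2022 = 1012.7 / 1.332 = 760.29.
Real GDP 2024 = 1162.4 / 1.413 = 822.65.
Real growth = 822.65 / 760.29 − 1 = 0.0820.

8.20%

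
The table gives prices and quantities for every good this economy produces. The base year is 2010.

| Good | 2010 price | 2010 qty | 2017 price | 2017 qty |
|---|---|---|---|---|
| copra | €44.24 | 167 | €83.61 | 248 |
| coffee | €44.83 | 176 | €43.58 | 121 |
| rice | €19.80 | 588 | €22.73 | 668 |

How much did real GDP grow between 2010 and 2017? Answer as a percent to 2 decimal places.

Real GDP 2010 = Nominal GDP 2010 = 44.24·167 + 44.83·176 + 19.80·588 = 26920.56.
Real GDP 2017 (at 2010 prices) = 44.24·248 + 44.83·121 + 19.80·668 = 29622.35.
Real growth = 29622.35/26920.56 − 1 = 0.1004.

10.04%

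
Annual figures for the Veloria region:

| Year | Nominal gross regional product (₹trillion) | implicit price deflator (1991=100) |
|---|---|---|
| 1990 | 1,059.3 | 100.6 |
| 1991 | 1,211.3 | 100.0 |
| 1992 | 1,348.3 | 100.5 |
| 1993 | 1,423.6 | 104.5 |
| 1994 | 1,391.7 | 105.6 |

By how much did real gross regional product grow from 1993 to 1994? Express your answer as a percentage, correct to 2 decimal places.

Real gross regional product 1993 = 1423.6/1.045 = 1362.30.
Real gross regional product 1994 = 1391.7/1.056 = 1317.90.
Change = 1317.90/1362.30 − 1 = -0.0326.

-3.26%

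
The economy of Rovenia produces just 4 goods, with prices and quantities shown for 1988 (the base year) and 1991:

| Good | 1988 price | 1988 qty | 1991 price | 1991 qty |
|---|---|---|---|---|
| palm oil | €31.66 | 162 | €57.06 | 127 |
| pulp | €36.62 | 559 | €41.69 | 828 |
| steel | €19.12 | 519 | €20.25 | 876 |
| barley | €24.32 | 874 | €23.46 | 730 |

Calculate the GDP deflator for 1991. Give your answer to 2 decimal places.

111.31

Nominal GDP 1991 = 57.06·127 + 41.69·828 + 20.25·876 + 23.46·730 = 76630.74.
Real GDP 1991 (at 1988 prices) = 31.66·127 + 36.62·828 + 19.12·876 + 24.32·730 = 68844.90.
Deflator = Nominal/Real × 100 = 76630.74/68844.90 × 100 = 111.309.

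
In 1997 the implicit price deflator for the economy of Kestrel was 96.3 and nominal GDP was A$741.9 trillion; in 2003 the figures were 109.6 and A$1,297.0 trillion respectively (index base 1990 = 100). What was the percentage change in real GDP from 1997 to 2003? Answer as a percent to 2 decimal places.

Deflate each year: 1997 → 741.9/0.963 = 770.40; 2003 → 1297.0/1.096 = 1183.39.
So real GDP changed by 1183.39/770.40 − 1 = 0.5361, i.e. 53.61%.

53.61%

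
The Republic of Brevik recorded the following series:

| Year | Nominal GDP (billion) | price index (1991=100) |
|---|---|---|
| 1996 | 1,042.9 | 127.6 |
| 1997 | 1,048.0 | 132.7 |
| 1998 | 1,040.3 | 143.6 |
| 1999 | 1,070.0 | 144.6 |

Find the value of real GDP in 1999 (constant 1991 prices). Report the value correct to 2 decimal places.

739.97 billion

Real GDP 1999 = 1070.0 / 1.446 = 739.97.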